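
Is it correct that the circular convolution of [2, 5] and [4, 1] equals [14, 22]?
Recompute circular convolution of [2, 5] and [4, 1]: y[0] = 2×4 + 5×1 = 13; y[1] = 2×1 + 5×4 = 22 → [13, 22]. Compare to given [14, 22]: they differ at index 0: given 14, correct 13, so answer: No

No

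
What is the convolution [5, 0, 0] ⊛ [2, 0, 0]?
y[0] = 5×2 = 10; y[1] = 5×0 + 0×2 = 0; y[2] = 5×0 + 0×0 + 0×2 = 0; y[3] = 0×0 + 0×0 = 0; y[4] = 0×0 = 0

[10, 0, 0, 0, 0]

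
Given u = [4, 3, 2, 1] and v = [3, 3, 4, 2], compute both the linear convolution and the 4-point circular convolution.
Linear: y_lin[0] = 4×3 = 12; y_lin[1] = 4×3 + 3×3 = 21; y_lin[2] = 4×4 + 3×3 + 2×3 = 31; y_lin[3] = 4×2 + 3×4 + 2×3 + 1×3 = 29; y_lin[4] = 3×2 + 2×4 + 1×3 = 17; y_lin[5] = 2×2 + 1×4 = 8; y_lin[6] = 1×2 = 2 → [12, 21, 31, 29, 17, 8, 2]. Circular (length 4): y[0] = 4×3 + 3×2 + 2×4 + 1×3 = 29; y[1] = 4×3 + 3×3 + 2×2 + 1×4 = 29; y[2] = 4×4 + 3×3 + 2×3 + 1×2 = 33; y[3] = 4×2 + 3×4 + 2×3 + 1×3 = 29 → [29, 29, 33, 29]

Linear: [12, 21, 31, 29, 17, 8, 2], Circular: [29, 29, 33, 29]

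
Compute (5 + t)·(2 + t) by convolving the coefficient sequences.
Ascending coefficients: a = [5, 1], b = [2, 1]. c[0] = 5×2 = 10; c[1] = 5×1 + 1×2 = 7; c[2] = 1×1 = 1. Result coefficients: [10, 7, 1] → 10 + 7t + t^2

10 + 7t + t^2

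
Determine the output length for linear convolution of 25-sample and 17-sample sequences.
Linear/full convolution length: m + n - 1 = 25 + 17 - 1 = 41

41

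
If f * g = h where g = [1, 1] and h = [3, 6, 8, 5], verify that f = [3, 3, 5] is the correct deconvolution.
Forward-compute [3, 3, 5] * [1, 1]: h[0] = 3×1 = 3; h[1] = 3×1 + 3×1 = 6; h[2] = 3×1 + 5×1 = 8; h[3] = 5×1 = 5 → [3, 6, 8, 5]. Matches given h = [3, 6, 8, 5], so verified.

Verified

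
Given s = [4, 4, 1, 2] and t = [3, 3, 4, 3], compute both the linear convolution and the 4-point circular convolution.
Linear: y_lin[0] = 4×3 = 12; y_lin[1] = 4×3 + 4×3 = 24; y_lin[2] = 4×4 + 4×3 + 1×3 = 31; y_lin[3] = 4×3 + 4×4 + 1×3 + 2×3 = 37; y_lin[4] = 4×3 + 1×4 + 2×3 = 22; y_lin[5] = 1×3 + 2×4 = 11; y_lin[6] = 2×3 = 6 → [12, 24, 31, 37, 22, 11, 6]. Circular (length 4): y[0] = 4×3 + 4×3 + 1×4 + 2×3 = 34; y[1] = 4×3 + 4×3 + 1×3 + 2×4 = 35; y[2] = 4×4 + 4×3 + 1×3 + 2×3 = 37; y[3] = 4×3 + 4×4 + 1×3 + 2×3 = 37 → [34, 35, 37, 37]

Linear: [12, 24, 31, 37, 22, 11, 6], Circular: [34, 35, 37, 37]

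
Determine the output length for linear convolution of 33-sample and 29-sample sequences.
Linear/full convolution length: m + n - 1 = 33 + 29 - 1 = 61

61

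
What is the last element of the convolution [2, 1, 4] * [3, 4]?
Use y[k] = Σ_i a[i]·b[k-i] at k=3. y[3] = 4×4 = 16

16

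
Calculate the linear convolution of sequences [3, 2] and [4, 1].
y[0] = 3×4 = 12; y[1] = 3×1 + 2×4 = 11; y[2] = 2×1 = 2

[12, 11, 2]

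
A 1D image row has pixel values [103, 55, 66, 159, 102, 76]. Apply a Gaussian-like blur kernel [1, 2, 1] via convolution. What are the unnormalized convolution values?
Convolve image row [103, 55, 66, 159, 102, 76] with kernel [1, 2, 1]: y[0] = 103×1 = 103; y[1] = 103×2 + 55×1 = 261; y[2] = 103×1 + 55×2 + 66×1 = 279; y[3] = 55×1 + 66×2 + 159×1 = 346; y[4] = 66×1 + 159×2 + 102×1 = 486; y[5] = 159×1 + 102×2 + 76×1 = 439; y[6] = 102×1 + 76×2 = 254; y[7] = 76×1 = 76 → [103, 261, 279, 346, 486, 439, 254, 76]. Normalization factor = sum(kernel) = 4.

[103, 261, 279, 346, 486, 439, 254, 76]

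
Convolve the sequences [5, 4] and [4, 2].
y[0] = 5×4 = 20; y[1] = 5×2 + 4×4 = 26; y[2] = 4×2 = 8

[20, 26, 8]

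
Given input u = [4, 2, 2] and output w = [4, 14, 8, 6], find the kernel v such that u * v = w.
Output length 4 = len(u) + len(v) - 1 ⇒ len(v) = 2. Solve v forward using v[k] = (w[k] - Σ_{i≥1} u[i]·v[k-i]) / u[0]: v[0] = w[0] / u[0] = 4 / 4 = 1; v[1] = (w[1] - 2×1) / u[0] = (14 - 2×1) / 4 = 3. So v = [1, 3]. Forward-check [4, 2, 2] * [1, 3]: w[0] = 4×1 = 4; w[1] = 4×3 + 2×1 = 14; w[2] = 2×3 + 2×1 = 8; w[3] = 2×3 = 6 → [4, 14, 8, 6] ✓

[1, 3]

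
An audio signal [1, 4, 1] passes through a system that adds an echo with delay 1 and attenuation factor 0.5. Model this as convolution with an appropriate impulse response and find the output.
Direct-path + delayed-attenuated-path model → impulse response h = [1, 0.5] (1 at lag 0, 0.5 at lag 1). Output y[n] = x[n] + 0.5·x[n - 1] (with x[n] = 0 outside 0..2): y[0] = 1 + 0.5×0 = 1; y[1] = 4 + 0.5×1 = 4.5; y[2] = 1 + 0.5×4 = 3.0; y[3] = 0 + 0.5×1 = 0.5. So y = [1, 4.5, 3.0, 0.5]

[1, 4.5, 3.0, 0.5]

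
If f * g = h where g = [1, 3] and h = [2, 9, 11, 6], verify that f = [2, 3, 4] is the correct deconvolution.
Forward-compute [2, 3, 4] * [1, 3]: h[0] = 2×1 = 2; h[1] = 2×3 + 3×1 = 9; h[2] = 3×3 + 4×1 = 13; h[3] = 4×3 = 12 → [2, 9, 13, 12]. Does not match given h = [2, 9, 11, 6].

Not verified. [2, 3, 4] * [1, 3] = [2, 9, 13, 12], which differs from [2, 9, 11, 6] at index 2.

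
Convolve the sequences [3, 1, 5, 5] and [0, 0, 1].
y[0] = 3×0 = 0; y[1] = 3×0 + 1×0 = 0; y[2] = 3×1 + 1×0 + 5×0 = 3; y[3] = 1×1 + 5×0 + 5×0 = 1; y[4] = 5×1 + 5×0 = 5; y[5] = 5×1 = 5

[0, 0, 3, 1, 5, 5]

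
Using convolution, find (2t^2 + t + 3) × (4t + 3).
Ascending coefficients: a = [3, 1, 2], b = [3, 4]. c[0] = 3×3 = 9; c[1] = 3×4 + 1×3 = 15; c[2] = 1×4 + 2×3 = 10; c[3] = 2×4 = 8. Result coefficients: [9, 15, 10, 8] → 8t^3 + 10t^2 + 15t + 9

8t^3 + 10t^2 + 15t + 9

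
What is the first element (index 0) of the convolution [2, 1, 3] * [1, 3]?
Use y[k] = Σ_i a[i]·b[k-i] at k=0. y[0] = 2×1 = 2

2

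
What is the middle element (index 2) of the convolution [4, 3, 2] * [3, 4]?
Use y[k] = Σ_i a[i]·b[k-i] at k=2. y[2] = 3×4 + 2×3 = 18

18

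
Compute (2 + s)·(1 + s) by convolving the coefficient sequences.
Ascending coefficients: a = [2, 1], b = [1, 1]. c[0] = 2×1 = 2; c[1] = 2×1 + 1×1 = 3; c[2] = 1×1 = 1. Result coefficients: [2, 3, 1] → 2 + 3s + s^2

2 + 3s + s^2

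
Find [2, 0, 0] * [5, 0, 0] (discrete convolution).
y[0] = 2×5 = 10; y[1] = 2×0 + 0×5 = 0; y[2] = 2×0 + 0×0 + 0×5 = 0; y[3] = 0×0 + 0×0 = 0; y[4] = 0×0 = 0

[10, 0, 0, 0, 0]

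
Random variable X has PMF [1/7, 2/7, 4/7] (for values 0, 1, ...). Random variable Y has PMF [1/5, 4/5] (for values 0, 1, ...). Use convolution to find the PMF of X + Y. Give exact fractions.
P(X+Y=k) = Σ_i P(X=i)·P(Y=k-i) — a convolution of [1/7, 2/7, 4/7] and [1/5, 4/5]. P(X+Y=0) = (1/7)×(1/5) = 1/35; P(X+Y=1) = (1/7)×(4/5) + (2/7)×(1/5) = 4/35 + 2/35 = 6/35; P(X+Y=2) = (2/7)×(4/5) + (4/7)×(1/5) = 8/35 + 4/35 = 12/35; P(X+Y=3) = (4/7)×(4/5) = 16/35. PMF: [1/35, 6/35, 12/35, 16/35] (sums to 1 ✓)

[1/35, 6/35, 12/35, 16/35]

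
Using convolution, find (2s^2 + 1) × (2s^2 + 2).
Ascending coefficients: a = [1, 0, 2], b = [2, 0, 2]. c[0] = 1×2 = 2; c[1] = 1×0 + 0×2 = 0; c[2] = 1×2 + 0×0 + 2×2 = 6; c[3] = 0×2 + 2×0 = 0; c[4] = 2×2 = 4. Result coefficients: [2, 0, 6, 0, 4] → 4s^4 + 6s^2 + 2

4s^4 + 6s^2 + 2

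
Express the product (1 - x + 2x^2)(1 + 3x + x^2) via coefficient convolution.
Ascending coefficients: a = [1, -1, 2], b = [1, 3, 1]. c[0] = 1×1 = 1; c[1] = 1×3 + -1×1 = 2; c[2] = 1×1 + -1×3 + 2×1 = 0; c[3] = -1×1 + 2×3 = 5; c[4] = 2×1 = 2. Result coefficients: [1, 2, 0, 5, 2] → 1 + 2x + 5x^3 + 2x^4

1 + 2x + 5x^3 + 2x^4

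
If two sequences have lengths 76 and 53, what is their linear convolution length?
Linear/full convolution length: m + n - 1 = 76 + 53 - 1 = 128

128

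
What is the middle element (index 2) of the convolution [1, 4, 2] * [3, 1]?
Use y[k] = Σ_i a[i]·b[k-i] at k=2. y[2] = 4×1 + 2×3 = 10

10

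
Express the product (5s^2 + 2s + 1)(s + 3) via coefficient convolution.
Ascending coefficients: a = [1, 2, 5], b = [3, 1]. c[0] = 1×3 = 3; c[1] = 1×1 + 2×3 = 7; c[2] = 2×1 + 5×3 = 17; c[3] = 5×1 = 5. Result coefficients: [3, 7, 17, 5] → 5s^3 + 17s^2 + 7s + 3

5s^3 + 17s^2 + 7s + 3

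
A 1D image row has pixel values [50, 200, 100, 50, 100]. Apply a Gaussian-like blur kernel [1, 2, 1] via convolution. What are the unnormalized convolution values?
Convolve image row [50, 200, 100, 50, 100] with kernel [1, 2, 1]: y[0] = 50×1 = 50; y[1] = 50×2 + 200×1 = 300; y[2] = 50×1 + 200×2 + 100×1 = 550; y[3] = 200×1 + 100×2 + 50×1 = 450; y[4] = 100×1 + 50×2 + 100×1 = 300; y[5] = 50×1 + 100×2 = 250; y[6] = 100×1 = 100 → [50, 300, 550, 450, 300, 250, 100]. Normalization factor = sum(kernel) = 4.

[50, 300, 550, 450, 300, 250, 100]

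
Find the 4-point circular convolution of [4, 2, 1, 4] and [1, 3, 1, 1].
Use y[k] = Σ_j a[j]·b[(k-j) mod 4]. y[0] = 4×1 + 2×1 + 1×1 + 4×3 = 19; y[1] = 4×3 + 2×1 + 1×1 + 4×1 = 19; y[2] = 4×1 + 2×3 + 1×1 + 4×1 = 15; y[3] = 4×1 + 2×1 + 1×3 + 4×1 = 13. Result: [19, 19, 15, 13]

[19, 19, 15, 13]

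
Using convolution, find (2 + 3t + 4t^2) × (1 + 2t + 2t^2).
Ascending coefficients: a = [2, 3, 4], b = [1, 2, 2]. c[0] = 2×1 = 2; c[1] = 2×2 + 3×1 = 7; c[2] = 2×2 + 3×2 + 4×1 = 14; c[3] = 3×2 + 4×2 = 14; c[4] = 4×2 = 8. Result coefficients: [2, 7, 14, 14, 8] → 2 + 7t + 14t^2 + 14t^3 + 8t^4

2 + 7t + 14t^2 + 14t^3 + 8t^4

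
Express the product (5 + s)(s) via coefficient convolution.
Ascending coefficients: a = [5, 1], b = [0, 1]. c[0] = 5×0 = 0; c[1] = 5×1 + 1×0 = 5; c[2] = 1×1 = 1. Result coefficients: [0, 5, 1] → 5s + s^2

5s + s^2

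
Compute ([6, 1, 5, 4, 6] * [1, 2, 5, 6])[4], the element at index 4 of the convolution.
Use y[k] = Σ_i a[i]·b[k-i] at k=4. y[4] = 1×6 + 5×5 + 4×2 + 6×1 = 45

45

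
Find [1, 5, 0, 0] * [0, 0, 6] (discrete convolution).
y[0] = 1×0 = 0; y[1] = 1×0 + 5×0 = 0; y[2] = 1×6 + 5×0 + 0×0 = 6; y[3] = 5×6 + 0×0 + 0×0 = 30; y[4] = 0×6 + 0×0 = 0; y[5] = 0×6 = 0

[0, 0, 6, 30, 0, 0]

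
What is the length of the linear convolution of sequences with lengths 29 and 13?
Linear/full convolution length: m + n - 1 = 29 + 13 - 1 = 41

41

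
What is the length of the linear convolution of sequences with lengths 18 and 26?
Linear/full convolution length: m + n - 1 = 18 + 26 - 1 = 43

43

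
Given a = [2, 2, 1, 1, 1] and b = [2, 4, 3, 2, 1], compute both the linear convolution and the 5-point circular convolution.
Linear: y_lin[0] = 2×2 = 4; y_lin[1] = 2×4 + 2×2 = 12; y_lin[2] = 2×3 + 2×4 + 1×2 = 16; y_lin[3] = 2×2 + 2×3 + 1×4 + 1×2 = 16; y_lin[4] = 2×1 + 2×2 + 1×3 + 1×4 + 1×2 = 15; y_lin[5] = 2×1 + 1×2 + 1×3 + 1×4 = 11; y_lin[6] = 1×1 + 1×2 + 1×3 = 6; y_lin[7] = 1×1 + 1×2 = 3; y_lin[8] = 1×1 = 1 → [4, 12, 16, 16, 15, 11, 6, 3, 1]. Circular (length 5): y[0] = 2×2 + 2×1 + 1×2 + 1×3 + 1×4 = 15; y[1] = 2×4 + 2×2 + 1×1 + 1×2 + 1×3 = 18; y[2] = 2×3 + 2×4 + 1×2 + 1×1 + 1×2 = 19; y[3] = 2×2 + 2×3 + 1×4 + 1×2 + 1×1 = 17; y[4] = 2×1 + 2×2 + 1×3 + 1×4 + 1×2 = 15 → [15, 18, 19, 17, 15]

Linear: [4, 12, 16, 16, 15, 11, 6, 3, 1], Circular: [15, 18, 19, 17, 15]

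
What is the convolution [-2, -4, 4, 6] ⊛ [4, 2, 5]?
y[0] = -2×4 = -8; y[1] = -2×2 + -4×4 = -20; y[2] = -2×5 + -4×2 + 4×4 = -2; y[3] = -4×5 + 4×2 + 6×4 = 12; y[4] = 4×5 + 6×2 = 32; y[5] = 6×5 = 30

[-8, -20, -2, 12, 32, 30]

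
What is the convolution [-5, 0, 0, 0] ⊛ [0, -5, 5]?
y[0] = -5×0 = 0; y[1] = -5×-5 + 0×0 = 25; y[2] = -5×5 + 0×-5 + 0×0 = -25; y[3] = 0×5 + 0×-5 + 0×0 = 0; y[4] = 0×5 + 0×-5 = 0; y[5] = 0×5 = 0

[0, 25, -25, 0, 0, 0]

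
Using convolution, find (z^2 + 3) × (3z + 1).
Ascending coefficients: a = [3, 0, 1], b = [1, 3]. c[0] = 3×1 = 3; c[1] = 3×3 + 0×1 = 9; c[2] = 0×3 + 1×1 = 1; c[3] = 1×3 = 3. Result coefficients: [3, 9, 1, 3] → 3z^3 + z^2 + 9z + 3

3z^3 + z^2 + 9z + 3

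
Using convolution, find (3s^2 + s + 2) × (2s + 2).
Ascending coefficients: a = [2, 1, 3], b = [2, 2]. c[0] = 2×2 = 4; c[1] = 2×2 + 1×2 = 6; c[2] = 1×2 + 3×2 = 8; c[3] = 3×2 = 6. Result coefficients: [4, 6, 8, 6] → 6s^3 + 8s^2 + 6s + 4

6s^3 + 8s^2 + 6s + 4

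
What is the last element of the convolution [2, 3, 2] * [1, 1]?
Use y[k] = Σ_i a[i]·b[k-i] at k=3. y[3] = 2×1 = 2

2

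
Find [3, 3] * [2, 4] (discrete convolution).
y[0] = 3×2 = 6; y[1] = 3×4 + 3×2 = 18; y[2] = 3×4 = 12

[6, 18, 12]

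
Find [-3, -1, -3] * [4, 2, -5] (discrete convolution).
y[0] = -3×4 = -12; y[1] = -3×2 + -1×4 = -10; y[2] = -3×-5 + -1×2 + -3×4 = 1; y[3] = -1×-5 + -3×2 = -1; y[4] = -3×-5 = 15

[-12, -10, 1, -1, 15]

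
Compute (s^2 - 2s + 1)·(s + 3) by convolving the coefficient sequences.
Ascending coefficients: a = [1, -2, 1], b = [3, 1]. c[0] = 1×3 = 3; c[1] = 1×1 + -2×3 = -5; c[2] = -2×1 + 1×3 = 1; c[3] = 1×1 = 1. Result coefficients: [3, -5, 1, 1] → s^3 + s^2 - 5s + 3

s^3 + s^2 - 5s + 3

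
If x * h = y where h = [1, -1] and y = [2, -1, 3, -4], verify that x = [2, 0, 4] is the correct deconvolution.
Forward-compute [2, 0, 4] * [1, -1]: y[0] = 2×1 = 2; y[1] = 2×-1 + 0×1 = -2; y[2] = 0×-1 + 4×1 = 4; y[3] = 4×-1 = -4 → [2, -2, 4, -4]. Does not match given y = [2, -1, 3, -4].

Not verified. [2, 0, 4] * [1, -1] = [2, -2, 4, -4], which differs from [2, -1, 3, -4] at index 1.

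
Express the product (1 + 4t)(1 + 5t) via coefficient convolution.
Ascending coefficients: a = [1, 4], b = [1, 5]. c[0] = 1×1 = 1; c[1] = 1×5 + 4×1 = 9; c[2] = 4×5 = 20. Result coefficients: [1, 9, 20] → 1 + 9t + 20t^2

1 + 9t + 20t^2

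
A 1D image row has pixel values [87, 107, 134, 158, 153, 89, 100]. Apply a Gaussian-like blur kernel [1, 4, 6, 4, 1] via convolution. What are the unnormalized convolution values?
Convolve image row [87, 107, 134, 158, 153, 89, 100] with kernel [1, 4, 6, 4, 1]: y[0] = 87×1 = 87; y[1] = 87×4 + 107×1 = 455; y[2] = 87×6 + 107×4 + 134×1 = 1084; y[3] = 87×4 + 107×6 + 134×4 + 158×1 = 1684; y[4] = 87×1 + 107×4 + 134×6 + 158×4 + 153×1 = 2104; y[5] = 107×1 + 134×4 + 158×6 + 153×4 + 89×1 = 2292; y[6] = 134×1 + 158×4 + 153×6 + 89×4 + 100×1 = 2140; y[7] = 158×1 + 153×4 + 89×6 + 100×4 = 1704; y[8] = 153×1 + 89×4 + 100×6 = 1109; y[9] = 89×1 + 100×4 = 489; y[10] = 100×1 = 100 → [87, 455, 1084, 1684, 2104, 2292, 2140, 1704, 1109, 489, 100]. Normalization factor = sum(kernel) = 16.

[87, 455, 1084, 1684, 2104, 2292, 2140, 1704, 1109, 489, 100]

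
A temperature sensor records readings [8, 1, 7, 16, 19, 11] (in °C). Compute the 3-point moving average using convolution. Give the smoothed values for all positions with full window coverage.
3-point moving average kernel = [1, 1, 1]. Apply in 'valid' mode (full window coverage): avg[0] = (8 + 1 + 7) / 3 = 5.33; avg[1] = (1 + 7 + 16) / 3 = 8.0; avg[2] = (7 + 16 + 19) / 3 = 14.0; avg[3] = (16 + 19 + 11) / 3 = 15.33. Smoothed values: [5.33, 8.0, 14.0, 15.33]

[5.33, 8.0, 14.0, 15.33]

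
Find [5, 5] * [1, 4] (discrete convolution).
y[0] = 5×1 = 5; y[1] = 5×4 + 5×1 = 25; y[2] = 5×4 = 20

[5, 25, 20]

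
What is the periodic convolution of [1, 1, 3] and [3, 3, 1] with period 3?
Use y[k] = Σ_j x[j]·h[(k-j) mod 3]. y[0] = 1×3 + 1×1 + 3×3 = 13; y[1] = 1×3 + 1×3 + 3×1 = 9; y[2] = 1×1 + 1×3 + 3×3 = 13. Result: [13, 9, 13]

[13, 9, 13]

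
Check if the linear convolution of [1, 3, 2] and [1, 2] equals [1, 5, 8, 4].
Recompute linear convolution of [1, 3, 2] and [1, 2]: y[0] = 1×1 = 1; y[1] = 1×2 + 3×1 = 5; y[2] = 3×2 + 2×1 = 8; y[3] = 2×2 = 4 → [1, 5, 8, 4]. Given [1, 5, 8, 4] matches, so answer: Yes

Yes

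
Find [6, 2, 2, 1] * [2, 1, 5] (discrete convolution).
y[0] = 6×2 = 12; y[1] = 6×1 + 2×2 = 10; y[2] = 6×5 + 2×1 + 2×2 = 36; y[3] = 2×5 + 2×1 + 1×2 = 14; y[4] = 2×5 + 1×1 = 11; y[5] = 1×5 = 5

[12, 10, 36, 14, 11, 5]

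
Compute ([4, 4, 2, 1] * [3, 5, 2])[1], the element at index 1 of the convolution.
Use y[k] = Σ_i a[i]·b[k-i] at k=1. y[1] = 4×5 + 4×3 = 32

32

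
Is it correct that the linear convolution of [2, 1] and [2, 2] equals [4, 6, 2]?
Recompute linear convolution of [2, 1] and [2, 2]: y[0] = 2×2 = 4; y[1] = 2×2 + 1×2 = 6; y[2] = 1×2 = 2 → [4, 6, 2]. Given [4, 6, 2] matches, so answer: Yes

Yes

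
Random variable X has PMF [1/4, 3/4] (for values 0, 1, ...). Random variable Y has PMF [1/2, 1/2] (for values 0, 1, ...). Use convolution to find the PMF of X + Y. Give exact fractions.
P(X+Y=k) = Σ_i P(X=i)·P(Y=k-i) — a convolution of [1/4, 3/4] and [1/2, 1/2]. P(X+Y=0) = (1/4)×(1/2) = 1/8; P(X+Y=1) = (1/4)×(1/2) + (3/4)×(1/2) = 1/8 + 3/8 = 1/2; P(X+Y=2) = (3/4)×(1/2) = 3/8. PMF: [1/8, 1/2, 3/8] (sums to 1 ✓)

[1/8, 1/2, 3/8]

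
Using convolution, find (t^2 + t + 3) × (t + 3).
Ascending coefficients: a = [3, 1, 1], b = [3, 1]. c[0] = 3×3 = 9; c[1] = 3×1 + 1×3 = 6; c[2] = 1×1 + 1×3 = 4; c[3] = 1×1 = 1. Result coefficients: [9, 6, 4, 1] → t^3 + 4t^2 + 6t + 9

t^3 + 4t^2 + 6t + 9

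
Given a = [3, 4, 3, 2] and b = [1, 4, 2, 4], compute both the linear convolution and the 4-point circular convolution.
Linear: y_lin[0] = 3×1 = 3; y_lin[1] = 3×4 + 4×1 = 16; y_lin[2] = 3×2 + 4×4 + 3×1 = 25; y_lin[3] = 3×4 + 4×2 + 3×4 + 2×1 = 34; y_lin[4] = 4×4 + 3×2 + 2×4 = 30; y_lin[5] = 3×4 + 2×2 = 16; y_lin[6] = 2×4 = 8 → [3, 16, 25, 34, 30, 16, 8]. Circular (length 4): y[0] = 3×1 + 4×4 + 3×2 + 2×4 = 33; y[1] = 3×4 + 4×1 + 3×4 + 2×2 = 32; y[2] = 3×2 + 4×4 + 3×1 + 2×4 = 33; y[3] = 3×4 + 4×2 + 3×4 + 2×1 = 34 → [33, 32, 33, 34]

Linear: [3, 16, 25, 34, 30, 16, 8], Circular: [33, 32, 33, 34]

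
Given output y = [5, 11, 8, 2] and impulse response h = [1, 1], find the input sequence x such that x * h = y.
Deconvolve y=[5, 11, 8, 2] by h=[1, 1]. Since h[0]=1, solve forward: x[0] = y[0] / 1 = 5; x[1] = (y[1] - 5×1) / 1 = 6; x[2] = (y[2] - 6×1) / 1 = 2. So x = [5, 6, 2]. Check by forward convolution: y[0] = 5×1 = 5; y[1] = 5×1 + 6×1 = 11; y[2] = 6×1 + 2×1 = 8; y[3] = 2×1 = 2

[5, 6, 2]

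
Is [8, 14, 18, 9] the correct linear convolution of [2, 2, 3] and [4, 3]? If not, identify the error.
Recompute linear convolution of [2, 2, 3] and [4, 3]: y[0] = 2×4 = 8; y[1] = 2×3 + 2×4 = 14; y[2] = 2×3 + 3×4 = 18; y[3] = 3×3 = 9 → [8, 14, 18, 9]. Given [8, 14, 18, 9] matches, so answer: Yes

Yes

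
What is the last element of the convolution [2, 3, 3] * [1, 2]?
Use y[k] = Σ_i a[i]·b[k-i] at k=3. y[3] = 3×2 = 6

6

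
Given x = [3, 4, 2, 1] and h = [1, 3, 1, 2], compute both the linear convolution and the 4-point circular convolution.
Linear: y_lin[0] = 3×1 = 3; y_lin[1] = 3×3 + 4×1 = 13; y_lin[2] = 3×1 + 4×3 + 2×1 = 17; y_lin[3] = 3×2 + 4×1 + 2×3 + 1×1 = 17; y_lin[4] = 4×2 + 2×1 + 1×3 = 13; y_lin[5] = 2×2 + 1×1 = 5; y_lin[6] = 1×2 = 2 → [3, 13, 17, 17, 13, 5, 2]. Circular (length 4): y[0] = 3×1 + 4×2 + 2×1 + 1×3 = 16; y[1] = 3×3 + 4×1 + 2×2 + 1×1 = 18; y[2] = 3×1 + 4×3 + 2×1 + 1×2 = 19; y[3] = 3×2 + 4×1 + 2×3 + 1×1 = 17 → [16, 18, 19, 17]

Linear: [3, 13, 17, 17, 13, 5, 2], Circular: [16, 18, 19, 17]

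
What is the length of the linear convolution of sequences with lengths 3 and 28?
Linear/full convolution length: m + n - 1 = 3 + 28 - 1 = 30

30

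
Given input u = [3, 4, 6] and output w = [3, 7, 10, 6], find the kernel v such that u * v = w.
Output length 4 = len(u) + len(v) - 1 ⇒ len(v) = 2. Solve v forward using v[k] = (w[k] - Σ_{i≥1} u[i]·v[k-i]) / u[0]: v[0] = w[0] / u[0] = 3 / 3 = 1; v[1] = (w[1] - 4×1) / u[0] = (7 - 4×1) / 3 = 1. So v = [1, 1]. Forward-check [3, 4, 6] * [1, 1]: w[0] = 3×1 = 3; w[1] = 3×1 + 4×1 = 7; w[2] = 4×1 + 6×1 = 10; w[3] = 6×1 = 6 → [3, 7, 10, 6] ✓

[1, 1]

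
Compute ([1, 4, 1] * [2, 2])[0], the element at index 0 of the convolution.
Use y[k] = Σ_i a[i]·b[k-i] at k=0. y[0] = 1×2 = 2

2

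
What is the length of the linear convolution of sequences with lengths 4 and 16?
Linear/full convolution length: m + n - 1 = 4 + 16 - 1 = 19

19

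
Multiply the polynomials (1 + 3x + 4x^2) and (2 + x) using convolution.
Ascending coefficients: a = [1, 3, 4], b = [2, 1]. c[0] = 1×2 = 2; c[1] = 1×1 + 3×2 = 7; c[2] = 3×1 + 4×2 = 11; c[3] = 4×1 = 4. Result coefficients: [2, 7, 11, 4] → 2 + 7x + 11x^2 + 4x^3

2 + 7x + 11x^2 + 4x^3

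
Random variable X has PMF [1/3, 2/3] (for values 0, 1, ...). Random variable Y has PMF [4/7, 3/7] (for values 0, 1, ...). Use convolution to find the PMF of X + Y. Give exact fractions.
P(X+Y=k) = Σ_i P(X=i)·P(Y=k-i) — a convolution of [1/3, 2/3] and [4/7, 3/7]. P(X+Y=0) = (1/3)×(4/7) = 4/21; P(X+Y=1) = (1/3)×(3/7) + (2/3)×(4/7) = 1/7 + 8/21 = 11/21; P(X+Y=2) = (2/3)×(3/7) = 2/7. PMF: [4/21, 11/21, 2/7] (sums to 1 ✓)

[4/21, 11/21, 2/7]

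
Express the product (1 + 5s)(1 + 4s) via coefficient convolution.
Ascending coefficients: a = [1, 5], b = [1, 4]. c[0] = 1×1 = 1; c[1] = 1×4 + 5×1 = 9; c[2] = 5×4 = 20. Result coefficients: [1, 9, 20] → 1 + 9s + 20s^2

1 + 9s + 20s^2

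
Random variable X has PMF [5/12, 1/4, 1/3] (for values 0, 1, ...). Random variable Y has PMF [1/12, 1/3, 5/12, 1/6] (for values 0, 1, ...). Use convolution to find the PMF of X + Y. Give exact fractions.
P(X+Y=k) = Σ_i P(X=i)·P(Y=k-i) — a convolution of [5/12, 1/4, 1/3] and [1/12, 1/3, 5/12, 1/6]. P(X+Y=0) = (5/12)×(1/12) = 5/144; P(X+Y=1) = (5/12)×(1/3) + (1/4)×(1/12) = 5/36 + 1/48 = 23/144; P(X+Y=2) = (5/12)×(5/12) + (1/4)×(1/3) + (1/3)×(1/12) = 25/144 + 1/12 + 1/36 = 41/144; P(X+Y=3) = (5/12)×(1/6) + (1/4)×(5/12) + (1/3)×(1/3) = 5/72 + 5/48 + 1/9 = 41/144; P(X+Y=4) = (1/4)×(1/6) + (1/3)×(5/12) = 1/24 + 5/36 = 13/72; P(X+Y=5) = (1/3)×(1/6) = 1/18. PMF: [5/144, 23/144, 41/144, 41/144, 13/72, 1/18] (sums to 1 ✓)

[5/144, 23/144, 41/144, 41/144, 13/72, 1/18]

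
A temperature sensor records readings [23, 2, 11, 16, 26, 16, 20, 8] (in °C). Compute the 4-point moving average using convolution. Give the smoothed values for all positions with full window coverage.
4-point moving average kernel = [1, 1, 1, 1]. Apply in 'valid' mode (full window coverage): avg[0] = (23 + 2 + 11 + 16) / 4 = 13.0; avg[1] = (2 + 11 + 16 + 26) / 4 = 13.75; avg[2] = (11 + 16 + 26 + 16) / 4 = 17.25; avg[3] = (16 + 26 + 16 + 20) / 4 = 19.5; avg[4] = (26 + 16 + 20 + 8) / 4 = 17.5. Smoothed values: [13.0, 13.75, 17.25, 19.5, 17.5]

[13.0, 13.75, 17.25, 19.5, 17.5]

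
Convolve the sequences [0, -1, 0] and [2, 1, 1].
y[0] = 0×2 = 0; y[1] = 0×1 + -1×2 = -2; y[2] = 0×1 + -1×1 + 0×2 = -1; y[3] = -1×1 + 0×1 = -1; y[4] = 0×1 = 0

[0, -2, -1, -1, 0]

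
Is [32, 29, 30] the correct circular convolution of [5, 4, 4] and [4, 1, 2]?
Recompute circular convolution of [5, 4, 4] and [4, 1, 2]: y[0] = 5×4 + 4×2 + 4×1 = 32; y[1] = 5×1 + 4×4 + 4×2 = 29; y[2] = 5×2 + 4×1 + 4×4 = 30 → [32, 29, 30]. Given [32, 29, 30] matches, so answer: Yes

Yes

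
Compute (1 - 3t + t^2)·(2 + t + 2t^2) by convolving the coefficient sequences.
Ascending coefficients: a = [1, -3, 1], b = [2, 1, 2]. c[0] = 1×2 = 2; c[1] = 1×1 + -3×2 = -5; c[2] = 1×2 + -3×1 + 1×2 = 1; c[3] = -3×2 + 1×1 = -5; c[4] = 1×2 = 2. Result coefficients: [2, -5, 1, -5, 2] → 2 - 5t + t^2 - 5t^3 + 2t^4

2 - 5t + t^2 - 5t^3 + 2t^4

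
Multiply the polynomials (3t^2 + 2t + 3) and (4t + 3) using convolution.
Ascending coefficients: a = [3, 2, 3], b = [3, 4]. c[0] = 3×3 = 9; c[1] = 3×4 + 2×3 = 18; c[2] = 2×4 + 3×3 = 17; c[3] = 3×4 = 12. Result coefficients: [9, 18, 17, 12] → 12t^3 + 17t^2 + 18t + 9

12t^3 + 17t^2 + 18t + 9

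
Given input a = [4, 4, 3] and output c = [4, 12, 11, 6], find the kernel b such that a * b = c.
Output length 4 = len(a) + len(b) - 1 ⇒ len(b) = 2. Solve b forward using b[k] = (c[k] - Σ_{i≥1} a[i]·b[k-i]) / a[0]: b[0] = c[0] / a[0] = 4 / 4 = 1; b[1] = (c[1] - 4×1) / a[0] = (12 - 4×1) / 4 = 2. So b = [1, 2]. Forward-check [4, 4, 3] * [1, 2]: c[0] = 4×1 = 4; c[1] = 4×2 + 4×1 = 12; c[2] = 4×2 + 3×1 = 11; c[3] = 3×2 = 6 → [4, 12, 11, 6] ✓

[1, 2]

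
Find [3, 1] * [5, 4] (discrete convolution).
y[0] = 3×5 = 15; y[1] = 3×4 + 1×5 = 17; y[2] = 1×4 = 4

[15, 17, 4]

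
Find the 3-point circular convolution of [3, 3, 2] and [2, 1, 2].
Use y[k] = Σ_j f[j]·g[(k-j) mod 3]. y[0] = 3×2 + 3×2 + 2×1 = 14; y[1] = 3×1 + 3×2 + 2×2 = 13; y[2] = 3×2 + 3×1 + 2×2 = 13. Result: [14, 13, 13]

[14, 13, 13]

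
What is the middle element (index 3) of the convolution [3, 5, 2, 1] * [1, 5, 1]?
Use y[k] = Σ_i a[i]·b[k-i] at k=3. y[3] = 5×1 + 2×5 + 1×1 = 16

16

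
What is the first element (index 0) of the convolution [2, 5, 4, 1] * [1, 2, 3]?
Use y[k] = Σ_i a[i]·b[k-i] at k=0. y[0] = 2×1 = 2

2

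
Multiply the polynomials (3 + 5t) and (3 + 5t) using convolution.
Ascending coefficients: a = [3, 5], b = [3, 5]. c[0] = 3×3 = 9; c[1] = 3×5 + 5×3 = 30; c[2] = 5×5 = 25. Result coefficients: [9, 30, 25] → 9 + 30t + 25t^2

9 + 30t + 25t^2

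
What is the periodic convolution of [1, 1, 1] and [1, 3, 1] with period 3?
Use y[k] = Σ_j a[j]·b[(k-j) mod 3]. y[0] = 1×1 + 1×1 + 1×3 = 5; y[1] = 1×3 + 1×1 + 1×1 = 5; y[2] = 1×1 + 1×3 + 1×1 = 5. Result: [5, 5, 5]

[5, 5, 5]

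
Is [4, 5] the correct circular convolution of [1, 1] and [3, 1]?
Recompute circular convolution of [1, 1] and [3, 1]: y[0] = 1×3 + 1×1 = 4; y[1] = 1×1 + 1×3 = 4 → [4, 4]. Compare to given [4, 5]: they differ at index 1: given 5, correct 4, so answer: No

No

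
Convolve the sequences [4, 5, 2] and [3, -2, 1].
y[0] = 4×3 = 12; y[1] = 4×-2 + 5×3 = 7; y[2] = 4×1 + 5×-2 + 2×3 = 0; y[3] = 5×1 + 2×-2 = 1; y[4] = 2×1 = 2

[12, 7, 0, 1, 2]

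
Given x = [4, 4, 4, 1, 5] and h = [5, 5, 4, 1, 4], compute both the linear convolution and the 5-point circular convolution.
Linear: y_lin[0] = 4×5 = 20; y_lin[1] = 4×5 + 4×5 = 40; y_lin[2] = 4×4 + 4×5 + 4×5 = 56; y_lin[3] = 4×1 + 4×4 + 4×5 + 1×5 = 45; y_lin[4] = 4×4 + 4×1 + 4×4 + 1×5 + 5×5 = 66; y_lin[5] = 4×4 + 4×1 + 1×4 + 5×5 = 49; y_lin[6] = 4×4 + 1×1 + 5×4 = 37; y_lin[7] = 1×4 + 5×1 = 9; y_lin[8] = 5×4 = 20 → [20, 40, 56, 45, 66, 49, 37, 9, 20]. Circular (length 5): y[0] = 4×5 + 4×4 + 4×1 + 1×4 + 5×5 = 69; y[1] = 4×5 + 4×5 + 4×4 + 1×1 + 5×4 = 77; y[2] = 4×4 + 4×5 + 4×5 + 1×4 + 5×1 = 65; y[3] = 4×1 + 4×4 + 4×5 + 1×5 + 5×4 = 65; y[4] = 4×4 + 4×1 + 4×4 + 1×5 + 5×5 = 66 → [69, 77, 65, 65, 66]

Linear: [20, 40, 56, 45, 66, 49, 37, 9, 20], Circular: [69, 77, 65, 65, 66]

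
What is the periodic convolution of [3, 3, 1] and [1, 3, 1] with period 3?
Use y[k] = Σ_j a[j]·b[(k-j) mod 3]. y[0] = 3×1 + 3×1 + 1×3 = 9; y[1] = 3×3 + 3×1 + 1×1 = 13; y[2] = 3×1 + 3×3 + 1×1 = 13. Result: [9, 13, 13]

[9, 13, 13]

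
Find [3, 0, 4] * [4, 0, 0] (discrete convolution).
y[0] = 3×4 = 12; y[1] = 3×0 + 0×4 = 0; y[2] = 3×0 + 0×0 + 4×4 = 16; y[3] = 0×0 + 4×0 = 0; y[4] = 4×0 = 0

[12, 0, 16, 0, 0]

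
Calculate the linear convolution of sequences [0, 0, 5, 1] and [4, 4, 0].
y[0] = 0×4 = 0; y[1] = 0×4 + 0×4 = 0; y[2] = 0×0 + 0×4 + 5×4 = 20; y[3] = 0×0 + 5×4 + 1×4 = 24; y[4] = 5×0 + 1×4 = 4; y[5] = 1×0 = 0

[0, 0, 20, 24, 4, 0]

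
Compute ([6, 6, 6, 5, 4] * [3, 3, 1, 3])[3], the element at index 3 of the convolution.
Use y[k] = Σ_i a[i]·b[k-i] at k=3. y[3] = 6×3 + 6×1 + 6×3 + 5×3 = 57

57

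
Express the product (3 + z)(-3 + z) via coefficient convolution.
Ascending coefficients: a = [3, 1], b = [-3, 1]. c[0] = 3×-3 = -9; c[1] = 3×1 + 1×-3 = 0; c[2] = 1×1 = 1. Result coefficients: [-9, 0, 1] → -9 + z^2

-9 + z^2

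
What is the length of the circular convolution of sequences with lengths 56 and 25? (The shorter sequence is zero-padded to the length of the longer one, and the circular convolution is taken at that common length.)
Circular convolution (zero-padding the shorter input) has length max(m, n) = max(56, 25) = 56

56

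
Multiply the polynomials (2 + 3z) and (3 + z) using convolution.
Ascending coefficients: a = [2, 3], b = [3, 1]. c[0] = 2×3 = 6; c[1] = 2×1 + 3×3 = 11; c[2] = 3×1 = 3. Result coefficients: [6, 11, 3] → 6 + 11z + 3z^2

6 + 11z + 3z^2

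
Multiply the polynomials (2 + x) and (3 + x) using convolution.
Ascending coefficients: a = [2, 1], b = [3, 1]. c[0] = 2×3 = 6; c[1] = 2×1 + 1×3 = 5; c[2] = 1×1 = 1. Result coefficients: [6, 5, 1] → 6 + 5x + x^2

6 + 5x + x^2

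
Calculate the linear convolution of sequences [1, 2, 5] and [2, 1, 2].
y[0] = 1×2 = 2; y[1] = 1×1 + 2×2 = 5; y[2] = 1×2 + 2×1 + 5×2 = 14; y[3] = 2×2 + 5×1 = 9; y[4] = 5×2 = 10

[2, 5, 14, 9, 10]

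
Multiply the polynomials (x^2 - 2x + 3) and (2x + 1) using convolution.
Ascending coefficients: a = [3, -2, 1], b = [1, 2]. c[0] = 3×1 = 3; c[1] = 3×2 + -2×1 = 4; c[2] = -2×2 + 1×1 = -3; c[3] = 1×2 = 2. Result coefficients: [3, 4, -3, 2] → 2x^3 - 3x^2 + 4x + 3

2x^3 - 3x^2 + 4x + 3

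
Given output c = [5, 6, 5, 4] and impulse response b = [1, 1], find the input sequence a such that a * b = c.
Deconvolve c=[5, 6, 5, 4] by b=[1, 1]. Since b[0]=1, solve forward: a[0] = c[0] / 1 = 5; a[1] = (c[1] - 5×1) / 1 = 1; a[2] = (c[2] - 1×1) / 1 = 4. So a = [5, 1, 4]. Check by forward convolution: c[0] = 5×1 = 5; c[1] = 5×1 + 1×1 = 6; c[2] = 1×1 + 4×1 = 5; c[3] = 4×1 = 4

[5, 1, 4]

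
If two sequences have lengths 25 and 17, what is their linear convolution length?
Linear/full convolution length: m + n - 1 = 25 + 17 - 1 = 41

41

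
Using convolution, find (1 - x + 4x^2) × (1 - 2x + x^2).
Ascending coefficients: a = [1, -1, 4], b = [1, -2, 1]. c[0] = 1×1 = 1; c[1] = 1×-2 + -1×1 = -3; c[2] = 1×1 + -1×-2 + 4×1 = 7; c[3] = -1×1 + 4×-2 = -9; c[4] = 4×1 = 4. Result coefficients: [1, -3, 7, -9, 4] → 1 - 3x + 7x^2 - 9x^3 + 4x^4

1 - 3x + 7x^2 - 9x^3 + 4x^4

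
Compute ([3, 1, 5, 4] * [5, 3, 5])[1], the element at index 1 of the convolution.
Use y[k] = Σ_i a[i]·b[k-i] at k=1. y[1] = 3×3 + 1×5 = 14

14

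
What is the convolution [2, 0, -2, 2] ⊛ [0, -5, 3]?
y[0] = 2×0 = 0; y[1] = 2×-5 + 0×0 = -10; y[2] = 2×3 + 0×-5 + -2×0 = 6; y[3] = 0×3 + -2×-5 + 2×0 = 10; y[4] = -2×3 + 2×-5 = -16; y[5] = 2×3 = 6

[0, -10, 6, 10, -16, 6]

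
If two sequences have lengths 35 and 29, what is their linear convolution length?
Linear/full convolution length: m + n - 1 = 35 + 29 - 1 = 63

63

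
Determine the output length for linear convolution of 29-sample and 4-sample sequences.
Linear/full convolution length: m + n - 1 = 29 + 4 - 1 = 32

32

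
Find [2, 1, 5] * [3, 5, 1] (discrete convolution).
y[0] = 2×3 = 6; y[1] = 2×5 + 1×3 = 13; y[2] = 2×1 + 1×5 + 5×3 = 22; y[3] = 1×1 + 5×5 = 26; y[4] = 5×1 = 5

[6, 13, 22, 26, 5]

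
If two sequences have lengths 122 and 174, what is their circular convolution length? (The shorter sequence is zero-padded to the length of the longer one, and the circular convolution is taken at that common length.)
Circular convolution (zero-padding the shorter input) has length max(m, n) = max(122, 174) = 174

174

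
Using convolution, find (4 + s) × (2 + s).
Ascending coefficients: a = [4, 1], b = [2, 1]. c[0] = 4×2 = 8; c[1] = 4×1 + 1×2 = 6; c[2] = 1×1 = 1. Result coefficients: [8, 6, 1] → 8 + 6s + s^2

8 + 6s + s^2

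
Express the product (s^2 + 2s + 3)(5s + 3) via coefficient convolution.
Ascending coefficients: a = [3, 2, 1], b = [3, 5]. c[0] = 3×3 = 9; c[1] = 3×5 + 2×3 = 21; c[2] = 2×5 + 1×3 = 13; c[3] = 1×5 = 5. Result coefficients: [9, 21, 13, 5] → 5s^3 + 13s^2 + 21s + 9

5s^3 + 13s^2 + 21s + 9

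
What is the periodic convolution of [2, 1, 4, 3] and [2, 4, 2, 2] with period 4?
Use y[k] = Σ_j s[j]·t[(k-j) mod 4]. y[0] = 2×2 + 1×2 + 4×2 + 3×4 = 26; y[1] = 2×4 + 1×2 + 4×2 + 3×2 = 24; y[2] = 2×2 + 1×4 + 4×2 + 3×2 = 22; y[3] = 2×2 + 1×2 + 4×4 + 3×2 = 28. Result: [26, 24, 22, 28]

[26, 24, 22, 28]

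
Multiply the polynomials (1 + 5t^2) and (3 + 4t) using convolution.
Ascending coefficients: a = [1, 0, 5], b = [3, 4]. c[0] = 1×3 = 3; c[1] = 1×4 + 0×3 = 4; c[2] = 0×4 + 5×3 = 15; c[3] = 5×4 = 20. Result coefficients: [3, 4, 15, 20] → 3 + 4t + 15t^2 + 20t^3

3 + 4t + 15t^2 + 20t^3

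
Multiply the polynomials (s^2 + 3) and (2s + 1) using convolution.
Ascending coefficients: a = [3, 0, 1], b = [1, 2]. c[0] = 3×1 = 3; c[1] = 3×2 + 0×1 = 6; c[2] = 0×2 + 1×1 = 1; c[3] = 1×2 = 2. Result coefficients: [3, 6, 1, 2] → 2s^3 + s^2 + 6s + 3

2s^3 + s^2 + 6s + 3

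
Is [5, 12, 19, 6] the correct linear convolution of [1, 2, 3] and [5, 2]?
Recompute linear convolution of [1, 2, 3] and [5, 2]: y[0] = 1×5 = 5; y[1] = 1×2 + 2×5 = 12; y[2] = 2×2 + 3×5 = 19; y[3] = 3×2 = 6 → [5, 12, 19, 6]. Given [5, 12, 19, 6] matches, so answer: Yes

Yes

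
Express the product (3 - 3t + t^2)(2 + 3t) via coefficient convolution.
Ascending coefficients: a = [3, -3, 1], b = [2, 3]. c[0] = 3×2 = 6; c[1] = 3×3 + -3×2 = 3; c[2] = -3×3 + 1×2 = -7; c[3] = 1×3 = 3. Result coefficients: [6, 3, -7, 3] → 6 + 3t - 7t^2 + 3t^3

6 + 3t - 7t^2 + 3t^3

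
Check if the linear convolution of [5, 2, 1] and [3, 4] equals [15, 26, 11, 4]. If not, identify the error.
Recompute linear convolution of [5, 2, 1] and [3, 4]: y[0] = 5×3 = 15; y[1] = 5×4 + 2×3 = 26; y[2] = 2×4 + 1×3 = 11; y[3] = 1×4 = 4 → [15, 26, 11, 4]. Given [15, 26, 11, 4] matches, so answer: Yes

Yes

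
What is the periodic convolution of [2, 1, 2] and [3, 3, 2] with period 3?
Use y[k] = Σ_j f[j]·g[(k-j) mod 3]. y[0] = 2×3 + 1×2 + 2×3 = 14; y[1] = 2×3 + 1×3 + 2×2 = 13; y[2] = 2×2 + 1×3 + 2×3 = 13. Result: [14, 13, 13]

[14, 13, 13]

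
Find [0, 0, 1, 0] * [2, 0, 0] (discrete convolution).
y[0] = 0×2 = 0; y[1] = 0×0 + 0×2 = 0; y[2] = 0×0 + 0×0 + 1×2 = 2; y[3] = 0×0 + 1×0 + 0×2 = 0; y[4] = 1×0 + 0×0 = 0; y[5] = 0×0 = 0

[0, 0, 2, 0, 0, 0]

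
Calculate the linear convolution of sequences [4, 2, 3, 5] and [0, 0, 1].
y[0] = 4×0 = 0; y[1] = 4×0 + 2×0 = 0; y[2] = 4×1 + 2×0 + 3×0 = 4; y[3] = 2×1 + 3×0 + 5×0 = 2; y[4] = 3×1 + 5×0 = 3; y[5] = 5×1 = 5

[0, 0, 4, 2, 3, 5]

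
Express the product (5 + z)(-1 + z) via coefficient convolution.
Ascending coefficients: a = [5, 1], b = [-1, 1]. c[0] = 5×-1 = -5; c[1] = 5×1 + 1×-1 = 4; c[2] = 1×1 = 1. Result coefficients: [-5, 4, 1] → -5 + 4z + z^2

-5 + 4z + z^2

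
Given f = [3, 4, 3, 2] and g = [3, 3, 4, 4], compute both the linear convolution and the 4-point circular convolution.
Linear: y_lin[0] = 3×3 = 9; y_lin[1] = 3×3 + 4×3 = 21; y_lin[2] = 3×4 + 4×3 + 3×3 = 33; y_lin[3] = 3×4 + 4×4 + 3×3 + 2×3 = 43; y_lin[4] = 4×4 + 3×4 + 2×3 = 34; y_lin[5] = 3×4 + 2×4 = 20; y_lin[6] = 2×4 = 8 → [9, 21, 33, 43, 34, 20, 8]. Circular (length 4): y[0] = 3×3 + 4×4 + 3×4 + 2×3 = 43; y[1] = 3×3 + 4×3 + 3×4 + 2×4 = 41; y[2] = 3×4 + 4×3 + 3×3 + 2×4 = 41; y[3] = 3×4 + 4×4 + 3×3 + 2×3 = 43 → [43, 41, 41, 43]

Linear: [9, 21, 33, 43, 34, 20, 8], Circular: [43, 41, 41, 43]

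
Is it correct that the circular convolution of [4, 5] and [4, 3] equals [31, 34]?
Recompute circular convolution of [4, 5] and [4, 3]: y[0] = 4×4 + 5×3 = 31; y[1] = 4×3 + 5×4 = 32 → [31, 32]. Compare to given [31, 34]: they differ at index 1: given 34, correct 32, so answer: No

No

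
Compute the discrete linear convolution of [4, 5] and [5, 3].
y[0] = 4×5 = 20; y[1] = 4×3 + 5×5 = 37; y[2] = 5×3 = 15

[20, 37, 15]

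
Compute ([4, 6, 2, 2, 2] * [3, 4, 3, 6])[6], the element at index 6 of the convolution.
Use y[k] = Σ_i a[i]·b[k-i] at k=6. y[6] = 2×6 + 2×3 = 18

18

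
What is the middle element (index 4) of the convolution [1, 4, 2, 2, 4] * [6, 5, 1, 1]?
Use y[k] = Σ_i a[i]·b[k-i] at k=4. y[4] = 4×1 + 2×1 + 2×5 + 4×6 = 40

40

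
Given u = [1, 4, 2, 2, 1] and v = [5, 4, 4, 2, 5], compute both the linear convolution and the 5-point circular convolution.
Linear: y_lin[0] = 1×5 = 5; y_lin[1] = 1×4 + 4×5 = 24; y_lin[2] = 1×4 + 4×4 + 2×5 = 30; y_lin[3] = 1×2 + 4×4 + 2×4 + 2×5 = 36; y_lin[4] = 1×5 + 4×2 + 2×4 + 2×4 + 1×5 = 34; y_lin[5] = 4×5 + 2×2 + 2×4 + 1×4 = 36; y_lin[6] = 2×5 + 2×2 + 1×4 = 18; y_lin[7] = 2×5 + 1×2 = 12; y_lin[8] = 1×5 = 5 → [5, 24, 30, 36, 34, 36, 18, 12, 5]. Circular (length 5): y[0] = 1×5 + 4×5 + 2×2 + 2×4 + 1×4 = 41; y[1] = 1×4 + 4×5 + 2×5 + 2×2 + 1×4 = 42; y[2] = 1×4 + 4×4 + 2×5 + 2×5 + 1×2 = 42; y[3] = 1×2 + 4×4 + 2×4 + 2×5 + 1×5 = 41; y[4] = 1×5 + 4×2 + 2×4 + 2×4 + 1×5 = 34 → [41, 42, 42, 41, 34]

Linear: [5, 24, 30, 36, 34, 36, 18, 12, 5], Circular: [41, 42, 42, 41, 34]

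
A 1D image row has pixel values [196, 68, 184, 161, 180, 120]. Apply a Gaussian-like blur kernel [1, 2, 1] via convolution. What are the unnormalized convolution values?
Convolve image row [196, 68, 184, 161, 180, 120] with kernel [1, 2, 1]: y[0] = 196×1 = 196; y[1] = 196×2 + 68×1 = 460; y[2] = 196×1 + 68×2 + 184×1 = 516; y[3] = 68×1 + 184×2 + 161×1 = 597; y[4] = 184×1 + 161×2 + 180×1 = 686; y[5] = 161×1 + 180×2 + 120×1 = 641; y[6] = 180×1 + 120×2 = 420; y[7] = 120×1 = 120 → [196, 460, 516, 597, 686, 641, 420, 120]. Normalization factor = sum(kernel) = 4.

[196, 460, 516, 597, 686, 641, 420, 120]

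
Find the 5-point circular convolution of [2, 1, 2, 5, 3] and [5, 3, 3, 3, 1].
Use y[k] = Σ_j u[j]·v[(k-j) mod 5]. y[0] = 2×5 + 1×1 + 2×3 + 5×3 + 3×3 = 41; y[1] = 2×3 + 1×5 + 2×1 + 5×3 + 3×3 = 37; y[2] = 2×3 + 1×3 + 2×5 + 5×1 + 3×3 = 33; y[3] = 2×3 + 1×3 + 2×3 + 5×5 + 3×1 = 43; y[4] = 2×1 + 1×3 + 2×3 + 5×3 + 3×5 = 41. Result: [41, 37, 33, 43, 41]

[41, 37, 33, 43, 41]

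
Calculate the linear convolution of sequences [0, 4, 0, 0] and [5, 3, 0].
y[0] = 0×5 = 0; y[1] = 0×3 + 4×5 = 20; y[2] = 0×0 + 4×3 + 0×5 = 12; y[3] = 4×0 + 0×3 + 0×5 = 0; y[4] = 0×0 + 0×3 = 0; y[5] = 0×0 = 0

[0, 20, 12, 0, 0, 0]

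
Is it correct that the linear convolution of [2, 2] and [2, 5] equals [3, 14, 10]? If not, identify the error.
Recompute linear convolution of [2, 2] and [2, 5]: y[0] = 2×2 = 4; y[1] = 2×5 + 2×2 = 14; y[2] = 2×5 = 10 → [4, 14, 10]. Compare to given [3, 14, 10]: they differ at index 0: given 3, correct 4, so answer: No

No. Error at index 0: given 3, correct 4.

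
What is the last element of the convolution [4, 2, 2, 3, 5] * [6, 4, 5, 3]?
Use y[k] = Σ_i a[i]·b[k-i] at k=7. y[7] = 5×3 = 15

15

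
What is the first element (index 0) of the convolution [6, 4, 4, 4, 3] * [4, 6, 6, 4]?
Use y[k] = Σ_i a[i]·b[k-i] at k=0. y[0] = 6×4 = 24

24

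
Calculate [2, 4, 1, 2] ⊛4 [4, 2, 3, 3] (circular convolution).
Use y[k] = Σ_j u[j]·v[(k-j) mod 4]. y[0] = 2×4 + 4×3 + 1×3 + 2×2 = 27; y[1] = 2×2 + 4×4 + 1×3 + 2×3 = 29; y[2] = 2×3 + 4×2 + 1×4 + 2×3 = 24; y[3] = 2×3 + 4×3 + 1×2 + 2×4 = 28. Result: [27, 29, 24, 28]

[27, 29, 24, 28]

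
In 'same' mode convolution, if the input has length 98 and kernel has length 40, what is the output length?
'Same' mode returns an output with the same length as the input: 98

98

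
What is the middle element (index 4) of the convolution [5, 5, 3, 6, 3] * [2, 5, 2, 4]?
Use y[k] = Σ_i a[i]·b[k-i] at k=4. y[4] = 5×4 + 3×2 + 6×5 + 3×2 = 62

62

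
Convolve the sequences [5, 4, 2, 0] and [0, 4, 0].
y[0] = 5×0 = 0; y[1] = 5×4 + 4×0 = 20; y[2] = 5×0 + 4×4 + 2×0 = 16; y[3] = 4×0 + 2×4 + 0×0 = 8; y[4] = 2×0 + 0×4 = 0; y[5] = 0×0 = 0

[0, 20, 16, 8, 0, 0]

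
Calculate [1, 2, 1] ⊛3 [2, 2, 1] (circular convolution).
Use y[k] = Σ_j u[j]·v[(k-j) mod 3]. y[0] = 1×2 + 2×1 + 1×2 = 6; y[1] = 1×2 + 2×2 + 1×1 = 7; y[2] = 1×1 + 2×2 + 1×2 = 7. Result: [6, 7, 7]

[6, 7, 7]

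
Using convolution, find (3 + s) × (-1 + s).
Ascending coefficients: a = [3, 1], b = [-1, 1]. c[0] = 3×-1 = -3; c[1] = 3×1 + 1×-1 = 2; c[2] = 1×1 = 1. Result coefficients: [-3, 2, 1] → -3 + 2s + s^2

-3 + 2s + s^2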